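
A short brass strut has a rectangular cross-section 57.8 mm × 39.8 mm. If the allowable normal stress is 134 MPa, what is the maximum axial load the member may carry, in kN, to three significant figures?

A = 2300 mm².
P_max = σ_allow · A = 134 · 2300 = 308300 N = 308.3 kN.

308 kN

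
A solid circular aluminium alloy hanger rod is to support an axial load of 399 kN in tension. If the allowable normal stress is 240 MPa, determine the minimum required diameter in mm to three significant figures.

46.0 mm

Required area A ≥ P/σ_allow = 399000/240 = 1662 mm².
For a solid circular section, d ≥ √(4A/π) = 46.01 mm.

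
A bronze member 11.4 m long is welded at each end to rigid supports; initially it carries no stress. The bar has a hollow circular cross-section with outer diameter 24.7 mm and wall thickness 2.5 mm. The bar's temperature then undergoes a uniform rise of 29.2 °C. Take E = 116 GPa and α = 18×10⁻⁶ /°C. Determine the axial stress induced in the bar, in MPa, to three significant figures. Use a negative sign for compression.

Free thermal expansion αLΔT = 18e-6 · 11400 · 29.2 = 5.992 mm.
The walls impose strain ε = −(5.992)/11400 = -5.2560e-04; σ = Eε = 116000 · -5.2560e-04 = -60.97 MPa.

-61.0 MPa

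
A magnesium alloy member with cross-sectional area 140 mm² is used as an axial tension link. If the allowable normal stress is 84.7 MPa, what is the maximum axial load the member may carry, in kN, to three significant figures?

11.9 kN

P_max = σ_allow · A = 84.7 · 140 = 11860 N = 11.86 kN.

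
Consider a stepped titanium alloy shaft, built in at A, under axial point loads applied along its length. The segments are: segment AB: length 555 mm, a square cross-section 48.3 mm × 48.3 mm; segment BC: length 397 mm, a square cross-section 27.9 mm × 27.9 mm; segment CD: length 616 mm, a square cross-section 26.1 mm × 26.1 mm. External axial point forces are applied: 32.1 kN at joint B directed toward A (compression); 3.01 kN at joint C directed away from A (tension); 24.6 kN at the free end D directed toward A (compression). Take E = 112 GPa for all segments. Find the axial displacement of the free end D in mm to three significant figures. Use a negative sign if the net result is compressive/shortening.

-0.411 mm

Internal axial forces (sectioning from the free end, tension +): N_CD = -24.6 kN, N_BC = -21.59 kN, N_AB = -53.69 kN.
A_AB = 2333 mm².
A_BC = 778.4 mm².
A_CD = 681.2 mm².
δ_AB = -53690·555/(2333·112000) = -0.114 mm
δ_BC = -21590·397/(778.4·112000) = -0.09831 mm
δ_CD = -24600·616/(681.2·112000) = -0.1986 mm
δ = Σδ_i = -0.411 mm.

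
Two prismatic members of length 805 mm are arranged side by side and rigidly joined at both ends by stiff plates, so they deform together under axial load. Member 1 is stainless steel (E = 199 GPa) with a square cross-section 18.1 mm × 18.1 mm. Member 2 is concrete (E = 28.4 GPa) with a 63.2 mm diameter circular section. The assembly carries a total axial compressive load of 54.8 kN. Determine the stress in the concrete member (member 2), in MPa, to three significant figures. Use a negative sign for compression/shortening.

A_1 = 327.6 mm².
A_2 = 3137 mm².
Equal strain + equilibrium ⇒ each member carries load in proportion to AE: A₁E₁ = 65190000 N, A₂E₂ = 89090000 N, ΣAE = 154300000 N.
σ₂ = P·E₂/ΣAE = -54800·28400/154300000 = -10.09 MPa.

-10.1 MPa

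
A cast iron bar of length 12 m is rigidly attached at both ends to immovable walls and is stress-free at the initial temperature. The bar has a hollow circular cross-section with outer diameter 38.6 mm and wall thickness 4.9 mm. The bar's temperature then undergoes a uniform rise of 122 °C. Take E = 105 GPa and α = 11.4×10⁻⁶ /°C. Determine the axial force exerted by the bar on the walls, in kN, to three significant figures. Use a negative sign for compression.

-75.8 kN

Free thermal expansion αLΔT = 11.4e-6 · 12000 · 122 = 16.69 mm.
The walls impose strain ε = −(16.69)/12000 = -1.3908e-03; σ = Eε = 105000 · -1.3908e-03 = -146 MPa.
Wall reaction R = σ·A = -146·518.8 = -75760 N = -75.76 kN.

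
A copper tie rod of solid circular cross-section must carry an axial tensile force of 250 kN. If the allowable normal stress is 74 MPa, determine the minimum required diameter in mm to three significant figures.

Required area A ≥ P/σ_allow = 250000/74 = 3378 mm².
For a solid circular section, d ≥ √(4A/π) = 65.59 mm.

65.6 mm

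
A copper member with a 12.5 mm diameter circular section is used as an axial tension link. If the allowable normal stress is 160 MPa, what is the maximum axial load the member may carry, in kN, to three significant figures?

19.6 kN

A = 122.7 mm².
P_max = σ_allow · A = 160 · 122.7 = 19630 N = 19.63 kN.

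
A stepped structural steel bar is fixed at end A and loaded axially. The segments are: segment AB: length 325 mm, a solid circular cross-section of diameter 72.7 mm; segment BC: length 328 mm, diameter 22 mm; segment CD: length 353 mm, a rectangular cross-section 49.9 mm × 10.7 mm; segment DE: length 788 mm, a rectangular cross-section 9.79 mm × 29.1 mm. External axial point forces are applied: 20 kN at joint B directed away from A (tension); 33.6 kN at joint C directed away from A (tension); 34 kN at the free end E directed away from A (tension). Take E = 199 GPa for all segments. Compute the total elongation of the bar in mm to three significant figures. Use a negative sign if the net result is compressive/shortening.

0.913 mm

Internal axial forces (sectioning from the free end, tension +): N_DE = 34 kN, N_CD = 34 kN, N_BC = 67.6 kN, N_AB = 87.6 kN.
A_AB = 4151 mm².
A_BC = 380.1 mm².
A_CD = 533.9 mm².
A_DE = 284.9 mm².
δ_AB = 87600·325/(4151·199000) = 0.03446 mm
δ_BC = 67600·328/(380.1·199000) = 0.2931 mm
δ_CD = 34000·353/(533.9·199000) = 0.113 mm
δ_DE = 34000·788/(284.9·199000) = 0.4726 mm
δ = Σδ_i = 0.9131 mm.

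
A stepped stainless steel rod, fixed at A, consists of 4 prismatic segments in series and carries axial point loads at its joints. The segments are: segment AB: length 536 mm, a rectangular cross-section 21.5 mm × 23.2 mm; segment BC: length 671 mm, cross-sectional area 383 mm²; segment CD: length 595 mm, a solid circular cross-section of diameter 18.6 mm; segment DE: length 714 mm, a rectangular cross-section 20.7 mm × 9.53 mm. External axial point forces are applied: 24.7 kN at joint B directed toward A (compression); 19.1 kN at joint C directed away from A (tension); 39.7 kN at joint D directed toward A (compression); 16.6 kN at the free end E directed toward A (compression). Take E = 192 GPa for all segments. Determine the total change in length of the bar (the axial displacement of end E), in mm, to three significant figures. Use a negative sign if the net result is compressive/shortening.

Internal axial forces (sectioning from the free end, tension +): N_DE = -16.6 kN, N_CD = -56.3 kN, N_BC = -37.2 kN, N_AB = -61.9 kN.
A_AB = 498.8 mm².
A_CD = 271.7 mm².
A_DE = 197.3 mm².
δ_AB = -61900·536/(498.8·192000) = -0.3464 mm
δ_BC = -37200·671/(383·192000) = -0.3394 mm
δ_CD = -56300·595/(271.7·192000) = -0.6421 mm
δ_DE = -16600·714/(197.3·192000) = -0.3129 mm
δ = Σδ_i = -1.641 mm.

-1.64 mm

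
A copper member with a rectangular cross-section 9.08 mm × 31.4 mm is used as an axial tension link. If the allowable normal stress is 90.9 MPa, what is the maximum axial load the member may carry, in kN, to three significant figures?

A = 285.1 mm².
P_max = σ_allow · A = 90.9 · 285.1 = 25920 N = 25.92 kN.

25.9 kN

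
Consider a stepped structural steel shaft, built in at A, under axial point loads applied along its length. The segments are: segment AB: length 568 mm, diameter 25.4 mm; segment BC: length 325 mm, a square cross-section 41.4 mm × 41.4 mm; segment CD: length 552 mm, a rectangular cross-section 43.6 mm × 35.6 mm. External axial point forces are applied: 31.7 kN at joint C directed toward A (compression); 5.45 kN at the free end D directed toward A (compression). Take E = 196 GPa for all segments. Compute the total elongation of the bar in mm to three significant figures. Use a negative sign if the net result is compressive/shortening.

-0.258 mm

Internal axial forces (sectioning from the free end, tension +): N_CD = -5.45 kN, N_BC = -37.15 kN, N_AB = -37.15 kN.
A_AB = 506.7 mm².
A_BC = 1714 mm².
A_CD = 1552 mm².
δ_AB = -37150·568/(506.7·196000) = -0.2125 mm
δ_BC = -37150·325/(1714·196000) = -0.03594 mm
δ_CD = -5450·552/(1552·196000) = -0.009889 mm
δ = Σδ_i = -0.2583 mm.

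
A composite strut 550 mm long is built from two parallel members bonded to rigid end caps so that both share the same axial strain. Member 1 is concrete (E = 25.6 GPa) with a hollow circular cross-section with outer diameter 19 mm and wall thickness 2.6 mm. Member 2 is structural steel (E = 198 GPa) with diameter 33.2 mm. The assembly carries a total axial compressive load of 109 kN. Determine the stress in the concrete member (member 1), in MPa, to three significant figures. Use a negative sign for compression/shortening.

A_1 = 134 mm².
A_2 = 865.7 mm².
Equal strain + equilibrium ⇒ each member carries load in proportion to AE: A₁E₁ = 3429000 N, A₂E₂ = 171400000 N, ΣAE = 174800000 N.
σ₁ = P·E₁/ΣAE = -109000·25600/174800000 = -15.96 MPa.

-16.0 MPa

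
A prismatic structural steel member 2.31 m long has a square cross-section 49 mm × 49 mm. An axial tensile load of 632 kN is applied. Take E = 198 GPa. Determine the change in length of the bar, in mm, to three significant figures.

3.07 mm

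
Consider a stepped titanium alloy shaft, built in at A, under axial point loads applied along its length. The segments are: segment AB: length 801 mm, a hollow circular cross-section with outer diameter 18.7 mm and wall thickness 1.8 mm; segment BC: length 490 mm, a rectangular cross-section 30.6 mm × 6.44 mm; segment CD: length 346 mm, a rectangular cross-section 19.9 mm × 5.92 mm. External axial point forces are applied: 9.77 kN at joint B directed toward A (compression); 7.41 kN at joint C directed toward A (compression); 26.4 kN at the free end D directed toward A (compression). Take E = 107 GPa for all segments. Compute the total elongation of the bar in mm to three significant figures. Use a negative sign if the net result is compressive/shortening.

Internal axial forces (sectioning from the free end, tension +): N_CD = -26.4 kN, N_BC = -33.81 kN, N_AB = -43.58 kN.
A_AB = 95.57 mm².
A_BC = 197.1 mm².
A_CD = 117.8 mm².
δ_AB = -43580·801/(95.57·107000) = -3.414 mm
δ_BC = -33810·490/(197.1·107000) = -0.7857 mm
δ_CD = -26400·346/(117.8·107000) = -0.7246 mm
δ = Σδ_i = -4.924 mm.

-4.92 mm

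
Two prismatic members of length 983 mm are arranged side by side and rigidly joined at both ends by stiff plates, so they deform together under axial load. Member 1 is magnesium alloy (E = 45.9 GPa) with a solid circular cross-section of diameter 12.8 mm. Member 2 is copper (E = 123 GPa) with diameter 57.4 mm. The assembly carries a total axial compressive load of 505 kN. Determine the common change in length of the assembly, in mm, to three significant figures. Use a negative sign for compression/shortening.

A_1 = 128.7 mm².
A_2 = 2588 mm².
Equal strain + equilibrium ⇒ each member carries load in proportion to AE: A₁E₁ = 5906000 N, A₂E₂ = 318300000 N, ΣAE = 324200000 N.
δ = PL/ΣAE = -505000·983/324200000 = -1.531 mm.

-1.53 mm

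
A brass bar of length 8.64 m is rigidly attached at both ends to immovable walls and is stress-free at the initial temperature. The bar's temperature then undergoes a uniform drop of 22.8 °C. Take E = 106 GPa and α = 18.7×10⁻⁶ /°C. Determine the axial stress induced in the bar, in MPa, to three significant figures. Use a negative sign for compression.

45.2 MPa

Free thermal expansion αLΔT = 18.7e-6 · 8640 · -22.8 = -3.684 mm.
The walls impose strain ε = −(-3.684)/8640 = 4.2636e-04; σ = Eε = 106000 · 4.2636e-04 = 45.19 MPa.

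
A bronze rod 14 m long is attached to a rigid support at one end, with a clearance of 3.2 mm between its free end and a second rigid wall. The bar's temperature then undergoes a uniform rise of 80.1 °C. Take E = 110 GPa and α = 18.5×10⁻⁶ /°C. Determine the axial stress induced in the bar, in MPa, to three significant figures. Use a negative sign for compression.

-138 MPa

Free thermal expansion αLΔT = 18.5e-6 · 14000 · 80.1 = 20.75 mm.
The walls engage after the gap closes; constrained expansion = 20.75 − 3.2 = 17.55 mm.
The walls impose strain ε = −(17.55)/14000 = -1.2533e-03; σ = Eε = 110000 · -1.2533e-03 = -137.9 MPa.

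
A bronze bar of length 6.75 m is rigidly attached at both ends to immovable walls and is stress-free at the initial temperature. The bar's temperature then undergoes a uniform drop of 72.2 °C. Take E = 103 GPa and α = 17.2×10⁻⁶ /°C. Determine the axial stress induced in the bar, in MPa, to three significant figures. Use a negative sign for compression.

128 MPa

Free thermal expansion αLΔT = 17.2e-6 · 6750 · -72.2 = -8.382 mm.
The walls impose strain ε = −(-8.382)/6750 = 1.2418e-03; σ = Eε = 103000 · 1.2418e-03 = 127.9 MPa.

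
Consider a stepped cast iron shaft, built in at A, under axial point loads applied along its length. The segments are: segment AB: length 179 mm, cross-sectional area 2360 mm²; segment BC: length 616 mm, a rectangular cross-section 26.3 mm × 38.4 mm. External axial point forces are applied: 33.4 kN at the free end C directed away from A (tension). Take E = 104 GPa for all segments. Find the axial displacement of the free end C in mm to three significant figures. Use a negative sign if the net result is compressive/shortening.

0.220 mm

Internal axial forces (sectioning from the free end, tension +): N_BC = 33.4 kN, N_AB = 33.4 kN.
A_BC = 1010 mm².
δ_AB = 33400·179/(2360·104000) = 0.02436 mm
δ_BC = 33400·616/(1010·104000) = 0.1959 mm
δ = Σδ_i = 0.2202 mm.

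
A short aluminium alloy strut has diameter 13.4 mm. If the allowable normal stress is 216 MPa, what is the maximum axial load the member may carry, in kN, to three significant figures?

30.5 kN

A = 141 mm².
P_max = σ_allow · A = 216 · 141 = 30460 N = 30.46 kN.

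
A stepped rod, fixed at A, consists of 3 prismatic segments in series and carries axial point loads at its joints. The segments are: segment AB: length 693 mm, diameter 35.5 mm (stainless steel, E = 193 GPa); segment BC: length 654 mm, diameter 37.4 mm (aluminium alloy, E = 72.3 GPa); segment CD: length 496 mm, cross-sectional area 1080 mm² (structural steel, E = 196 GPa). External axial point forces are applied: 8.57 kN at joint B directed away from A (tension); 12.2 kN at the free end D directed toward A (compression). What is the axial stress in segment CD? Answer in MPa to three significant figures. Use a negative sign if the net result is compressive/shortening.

-11.3 MPa

Internal axial forces (sectioning from the free end, tension +): N_CD = -12.2 kN, N_BC = -12.2 kN, N_AB = -3.63 kN.
σ_CD = N_CD/A_CD = -12200/1080 = -11.3 MPa.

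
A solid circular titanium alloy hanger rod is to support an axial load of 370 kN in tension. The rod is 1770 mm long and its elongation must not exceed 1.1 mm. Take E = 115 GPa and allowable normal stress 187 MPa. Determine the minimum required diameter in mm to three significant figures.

Required area A ≥ P/σ_allow = 370000/187 = 1979 mm².
For a solid circular section, d ≥ √(4A/π) = 50.19 mm.
Elongation limit: A ≥ PL/(Eδ_allow) = 370000·1770/(115000·1.1) = 5177 mm² ⇒ d ≥ 81.19 mm.
The elongation limit governs.

81.2 mm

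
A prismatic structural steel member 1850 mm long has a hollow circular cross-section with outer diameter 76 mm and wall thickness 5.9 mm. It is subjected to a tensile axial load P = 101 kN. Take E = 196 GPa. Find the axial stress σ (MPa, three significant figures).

77.7 MPa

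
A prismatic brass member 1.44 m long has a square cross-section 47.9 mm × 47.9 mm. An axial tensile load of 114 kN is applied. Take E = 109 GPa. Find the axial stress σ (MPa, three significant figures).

49.7 MPa

A = 2294 mm².
σ = N/A = 114000/2294 = 49.69 MPa.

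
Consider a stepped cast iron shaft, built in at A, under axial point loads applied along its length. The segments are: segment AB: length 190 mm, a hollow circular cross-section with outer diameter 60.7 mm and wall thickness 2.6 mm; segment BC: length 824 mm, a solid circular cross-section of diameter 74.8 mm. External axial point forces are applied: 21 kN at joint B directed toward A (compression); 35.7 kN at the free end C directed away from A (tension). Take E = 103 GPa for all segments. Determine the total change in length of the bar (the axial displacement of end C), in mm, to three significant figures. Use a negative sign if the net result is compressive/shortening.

0.122 mm

Internal axial forces (sectioning from the free end, tension +): N_BC = 35.7 kN, N_AB = 14.7 kN.
A_AB = 474.6 mm².
A_BC = 4394 mm².
δ_AB = 14700·190/(474.6·103000) = 0.05714 mm
δ_BC = 35700·824/(4394·103000) = 0.06499 mm
δ = Σδ_i = 0.1221 mm.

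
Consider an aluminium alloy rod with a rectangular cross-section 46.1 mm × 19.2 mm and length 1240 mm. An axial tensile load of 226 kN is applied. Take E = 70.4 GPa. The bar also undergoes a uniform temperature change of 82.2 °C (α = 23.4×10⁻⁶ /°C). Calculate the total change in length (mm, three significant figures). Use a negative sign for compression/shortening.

6.88 mm

A = 885.1 mm².
δ_mech = NL/(AE) = 226000·1240/(885.1·70400) = 4.497 mm.
δ_thermal = αLΔT = 23.4e-6·1240·82.2 = 2.385 mm.
δ = δ_mech + δ_thermal = 6.882 mm.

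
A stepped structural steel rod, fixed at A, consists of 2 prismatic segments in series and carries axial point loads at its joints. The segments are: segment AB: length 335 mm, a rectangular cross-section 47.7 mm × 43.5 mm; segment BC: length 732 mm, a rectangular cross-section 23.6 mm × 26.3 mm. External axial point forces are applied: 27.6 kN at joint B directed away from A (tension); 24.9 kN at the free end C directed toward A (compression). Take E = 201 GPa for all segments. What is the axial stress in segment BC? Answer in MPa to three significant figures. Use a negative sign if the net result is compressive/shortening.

-40.1 MPa

Internal axial forces (sectioning from the free end, tension +): N_BC = -24.9 kN, N_AB = 2.7 kN.
A_BC = 620.7 mm².
σ_BC = N_BC/A_BC = -24900/620.7 = -40.12 MPa.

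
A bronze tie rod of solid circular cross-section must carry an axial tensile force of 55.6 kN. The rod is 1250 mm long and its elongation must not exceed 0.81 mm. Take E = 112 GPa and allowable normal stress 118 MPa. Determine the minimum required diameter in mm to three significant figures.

31.2 mm

Required area A ≥ P/σ_allow = 55600/118 = 471.2 mm².
For a solid circular section, d ≥ √(4A/π) = 24.49 mm.
Elongation limit: A ≥ PL/(Eδ_allow) = 55600·1250/(112000·0.81) = 766.1 mm² ⇒ d ≥ 31.23 mm.
The elongation limit governs.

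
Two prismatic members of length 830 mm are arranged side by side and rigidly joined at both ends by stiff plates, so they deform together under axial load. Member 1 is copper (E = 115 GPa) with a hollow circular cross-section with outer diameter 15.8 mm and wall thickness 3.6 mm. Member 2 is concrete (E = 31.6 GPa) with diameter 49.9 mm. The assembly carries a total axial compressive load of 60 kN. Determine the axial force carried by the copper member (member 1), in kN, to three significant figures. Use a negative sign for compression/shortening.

-12.3 kN

A_1 = 138 mm².
A_2 = 1956 mm².
Equal strain + equilibrium ⇒ each member carries load in proportion to AE: A₁E₁ = 15870000 N, A₂E₂ = 61800000 N, ΣAE = 77670000 N.
F₁ = P·A₁E₁/ΣAE = -60000·15870000/77670000 = -12260 N.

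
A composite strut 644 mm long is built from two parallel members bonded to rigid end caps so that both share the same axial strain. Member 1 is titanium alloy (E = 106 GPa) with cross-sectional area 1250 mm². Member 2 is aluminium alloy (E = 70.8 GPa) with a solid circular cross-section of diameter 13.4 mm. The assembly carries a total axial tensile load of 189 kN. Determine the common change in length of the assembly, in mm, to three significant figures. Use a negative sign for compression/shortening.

A_2 = 141 mm².
Equal strain + equilibrium ⇒ each member carries load in proportion to AE: A₁E₁ = 132500000 N, A₂E₂ = 9985000 N, ΣAE = 142500000 N.
δ = PL/ΣAE = 189000·644/142500000 = 0.8542 mm.

0.854 mm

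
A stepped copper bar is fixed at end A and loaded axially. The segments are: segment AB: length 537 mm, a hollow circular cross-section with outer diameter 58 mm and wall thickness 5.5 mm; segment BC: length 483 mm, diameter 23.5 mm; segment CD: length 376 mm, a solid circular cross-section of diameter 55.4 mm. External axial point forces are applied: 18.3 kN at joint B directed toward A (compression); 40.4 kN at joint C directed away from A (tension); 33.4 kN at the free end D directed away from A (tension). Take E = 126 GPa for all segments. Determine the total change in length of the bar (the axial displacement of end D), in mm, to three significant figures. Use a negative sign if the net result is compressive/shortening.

0.954 mm

Internal axial forces (sectioning from the free end, tension +): N_CD = 33.4 kN, N_BC = 73.8 kN, N_AB = 55.5 kN.
A_AB = 907.1 mm².
A_BC = 433.7 mm².
A_CD = 2411 mm².
δ_AB = 55500·537/(907.1·126000) = 0.2608 mm
δ_BC = 73800·483/(433.7·126000) = 0.6522 mm
δ_CD = 33400·376/(2411·126000) = 0.04135 mm
δ = Σδ_i = 0.9543 mm.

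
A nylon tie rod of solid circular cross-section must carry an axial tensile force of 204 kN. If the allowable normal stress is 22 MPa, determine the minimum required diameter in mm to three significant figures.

Required area A ≥ P/σ_allow = 204000/22 = 9273 mm².
For a solid circular section, d ≥ √(4A/π) = 108.7 mm.

109 mm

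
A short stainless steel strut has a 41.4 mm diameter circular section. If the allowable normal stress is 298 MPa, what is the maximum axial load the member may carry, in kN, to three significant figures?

401 kN

A = 1346 mm².
P_max = σ_allow · A = 298 · 1346 = 401200 N = 401.2 kN.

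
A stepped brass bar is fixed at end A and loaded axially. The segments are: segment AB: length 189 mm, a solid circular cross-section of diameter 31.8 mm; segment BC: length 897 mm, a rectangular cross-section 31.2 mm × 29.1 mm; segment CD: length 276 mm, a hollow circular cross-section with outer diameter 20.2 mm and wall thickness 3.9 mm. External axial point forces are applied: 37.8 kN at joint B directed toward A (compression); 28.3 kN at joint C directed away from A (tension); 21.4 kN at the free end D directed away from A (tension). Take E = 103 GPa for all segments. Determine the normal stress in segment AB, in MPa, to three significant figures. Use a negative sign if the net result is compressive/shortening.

15.0 MPa

Internal axial forces (sectioning from the free end, tension +): N_CD = 21.4 kN, N_BC = 49.7 kN, N_AB = 11.9 kN.
A_AB = 794.2 mm².
σ_AB = N_AB/A_AB = 11900/794.2 = 14.98 MPa.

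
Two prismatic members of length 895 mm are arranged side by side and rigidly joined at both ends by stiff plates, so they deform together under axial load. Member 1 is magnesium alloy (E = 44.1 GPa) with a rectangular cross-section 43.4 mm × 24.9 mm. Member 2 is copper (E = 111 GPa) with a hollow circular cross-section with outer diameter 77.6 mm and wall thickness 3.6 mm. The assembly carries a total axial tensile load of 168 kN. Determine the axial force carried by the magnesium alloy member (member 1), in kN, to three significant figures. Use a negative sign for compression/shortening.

57.0 kN

A_1 = 1081 mm².
A_2 = 836.9 mm².
Equal strain + equilibrium ⇒ each member carries load in proportion to AE: A₁E₁ = 47660000 N, A₂E₂ = 92900000 N, ΣAE = 140600000 N.
F₁ = P·A₁E₁/ΣAE = 168000·47660000/140600000 = 56960 N.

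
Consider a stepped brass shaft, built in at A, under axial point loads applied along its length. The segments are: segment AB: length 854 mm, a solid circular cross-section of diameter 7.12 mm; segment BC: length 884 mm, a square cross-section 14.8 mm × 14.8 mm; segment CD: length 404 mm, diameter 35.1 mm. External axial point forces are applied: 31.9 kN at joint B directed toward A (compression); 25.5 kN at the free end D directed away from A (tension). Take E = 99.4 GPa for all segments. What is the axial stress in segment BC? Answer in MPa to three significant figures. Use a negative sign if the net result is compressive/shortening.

Internal axial forces (sectioning from the free end, tension +): N_CD = 25.5 kN, N_BC = 25.5 kN, N_AB = -6.4 kN.
A_BC = 219 mm².
σ_BC = N_BC/A_BC = 25500/219 = 116.4 MPa.

116 MPa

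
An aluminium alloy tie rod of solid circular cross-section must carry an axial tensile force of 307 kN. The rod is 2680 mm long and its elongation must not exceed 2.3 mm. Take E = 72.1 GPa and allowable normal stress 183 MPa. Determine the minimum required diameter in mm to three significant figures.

79.5 mm

Required area A ≥ P/σ_allow = 307000/183 = 1678 mm².
For a solid circular section, d ≥ √(4A/π) = 46.22 mm.
Elongation limit: A ≥ PL/(Eδ_allow) = 307000·2680/(72100·2.3) = 4961 mm² ⇒ d ≥ 79.48 mm.
The elongation limit governs.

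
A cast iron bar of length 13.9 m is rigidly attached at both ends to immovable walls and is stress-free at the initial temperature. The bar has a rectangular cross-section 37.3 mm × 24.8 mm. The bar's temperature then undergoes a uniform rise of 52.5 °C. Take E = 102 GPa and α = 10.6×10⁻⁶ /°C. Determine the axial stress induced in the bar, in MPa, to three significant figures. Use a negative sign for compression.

-56.8 MPa

Free thermal expansion αLΔT = 10.6e-6 · 13900 · 52.5 = 7.735 mm.
The walls impose strain ε = −(7.735)/13900 = -5.5650e-04; σ = Eε = 102000 · -5.5650e-04 = -56.76 MPa.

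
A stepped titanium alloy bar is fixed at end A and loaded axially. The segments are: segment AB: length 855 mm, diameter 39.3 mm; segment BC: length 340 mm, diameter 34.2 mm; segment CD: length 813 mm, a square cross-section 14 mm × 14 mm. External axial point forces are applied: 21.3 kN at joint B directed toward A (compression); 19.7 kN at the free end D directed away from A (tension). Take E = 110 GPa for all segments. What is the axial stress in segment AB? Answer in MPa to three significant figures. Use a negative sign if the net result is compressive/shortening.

-1.32 MPa

Internal axial forces (sectioning from the free end, tension +): N_CD = 19.7 kN, N_BC = 19.7 kN, N_AB = -1.6 kN.
A_AB = 1213 mm².
σ_AB = N_AB/A_AB = -1600/1213 = -1.319 MPa.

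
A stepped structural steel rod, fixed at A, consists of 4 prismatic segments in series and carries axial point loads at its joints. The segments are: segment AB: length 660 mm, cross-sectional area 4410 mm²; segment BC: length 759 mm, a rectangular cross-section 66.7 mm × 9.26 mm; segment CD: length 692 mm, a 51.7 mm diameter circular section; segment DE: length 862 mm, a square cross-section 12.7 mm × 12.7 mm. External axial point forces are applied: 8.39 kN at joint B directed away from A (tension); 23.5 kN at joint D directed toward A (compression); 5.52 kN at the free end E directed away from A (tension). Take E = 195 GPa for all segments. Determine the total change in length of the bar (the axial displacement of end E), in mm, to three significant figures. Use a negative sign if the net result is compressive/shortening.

2.26e-04 mm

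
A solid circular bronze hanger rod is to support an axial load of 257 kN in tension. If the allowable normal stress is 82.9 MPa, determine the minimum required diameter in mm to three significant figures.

62.8 mm

Required area A ≥ P/σ_allow = 257000/82.9 = 3100 mm².
For a solid circular section, d ≥ √(4A/π) = 62.83 mm.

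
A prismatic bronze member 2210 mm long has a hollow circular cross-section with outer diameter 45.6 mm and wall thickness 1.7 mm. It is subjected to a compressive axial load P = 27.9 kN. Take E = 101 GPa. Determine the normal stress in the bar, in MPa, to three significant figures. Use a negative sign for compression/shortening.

A = 234.5 mm².
σ = N/A = -27900/234.5 = -119 MPa.

-119 MPa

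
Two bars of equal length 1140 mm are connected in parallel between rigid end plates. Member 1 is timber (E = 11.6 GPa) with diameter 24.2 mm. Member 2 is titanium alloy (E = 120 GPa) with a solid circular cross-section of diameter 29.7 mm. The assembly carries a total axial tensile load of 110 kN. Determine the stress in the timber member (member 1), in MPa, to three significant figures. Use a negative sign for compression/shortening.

A_1 = 460 mm².
A_2 = 692.8 mm².
Equal strain + equilibrium ⇒ each member carries load in proportion to AE: A₁E₁ = 5336000 N, A₂E₂ = 83140000 N, ΣAE = 88470000 N.
σ₁ = P·E₁/ΣAE = 110000·11600/88470000 = 14.42 MPa.

14.4 MPa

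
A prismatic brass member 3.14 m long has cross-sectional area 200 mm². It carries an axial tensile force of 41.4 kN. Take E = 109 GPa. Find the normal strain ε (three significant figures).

σ = N/A = 207 MPa; ε = σ/E = 207/109000 = 1.899e-03.

0.00190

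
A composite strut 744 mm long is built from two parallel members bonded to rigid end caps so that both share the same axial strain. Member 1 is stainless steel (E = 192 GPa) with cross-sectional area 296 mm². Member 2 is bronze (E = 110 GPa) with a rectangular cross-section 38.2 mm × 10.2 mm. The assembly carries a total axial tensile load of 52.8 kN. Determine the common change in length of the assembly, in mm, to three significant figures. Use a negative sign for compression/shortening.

0.394 mm

A_2 = 389.6 mm².
Equal strain + equilibrium ⇒ each member carries load in proportion to AE: A₁E₁ = 56830000 N, A₂E₂ = 42860000 N, ΣAE = 99690000 N.
δ = PL/ΣAE = 52800·744/99690000 = 0.394 mm.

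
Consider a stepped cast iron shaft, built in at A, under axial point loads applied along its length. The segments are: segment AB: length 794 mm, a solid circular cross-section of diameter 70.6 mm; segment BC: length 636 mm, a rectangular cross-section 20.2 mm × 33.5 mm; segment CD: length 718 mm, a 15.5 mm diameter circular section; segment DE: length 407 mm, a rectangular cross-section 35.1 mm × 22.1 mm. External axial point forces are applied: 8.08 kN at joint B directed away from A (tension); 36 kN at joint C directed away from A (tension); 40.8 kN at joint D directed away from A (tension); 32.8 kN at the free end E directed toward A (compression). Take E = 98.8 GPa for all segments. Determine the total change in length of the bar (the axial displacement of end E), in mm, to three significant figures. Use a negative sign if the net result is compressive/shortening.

Internal axial forces (sectioning from the free end, tension +): N_DE = -32.8 kN, N_CD = 8 kN, N_BC = 44 kN, N_AB = 52.08 kN.
A_AB = 3915 mm².
A_BC = 676.7 mm².
A_CD = 188.7 mm².
A_DE = 775.7 mm².
δ_AB = 52080·794/(3915·98800) = 0.1069 mm
δ_BC = 44000·636/(676.7·98800) = 0.4186 mm
δ_CD = 8000·718/(188.7·98800) = 0.3081 mm
δ_DE = -32800·407/(775.7·98800) = -0.1742 mm
δ = Σδ_i = 0.6594 mm.

0.659 mm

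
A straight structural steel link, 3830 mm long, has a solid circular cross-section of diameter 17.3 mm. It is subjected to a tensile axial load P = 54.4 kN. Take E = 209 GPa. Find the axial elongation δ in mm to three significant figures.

A = 235.1 mm².
δ_mech = NL/(AE) = 54400·3830/(235.1·209000) = 4.241 mm.

4.24 mm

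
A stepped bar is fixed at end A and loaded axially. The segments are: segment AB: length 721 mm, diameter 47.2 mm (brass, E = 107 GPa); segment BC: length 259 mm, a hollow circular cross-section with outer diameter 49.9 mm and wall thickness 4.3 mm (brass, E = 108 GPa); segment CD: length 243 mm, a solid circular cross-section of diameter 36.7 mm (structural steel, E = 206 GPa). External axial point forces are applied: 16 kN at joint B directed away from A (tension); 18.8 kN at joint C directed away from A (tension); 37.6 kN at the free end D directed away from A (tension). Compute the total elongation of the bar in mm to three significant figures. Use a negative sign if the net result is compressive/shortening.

Internal axial forces (sectioning from the free end, tension +): N_CD = 37.6 kN, N_BC = 56.4 kN, N_AB = 72.4 kN.
A_AB = 1750 mm².
A_BC = 616 mm².
A_CD = 1058 mm².
δ_AB = 72400·721/(1750·107000) = 0.2788 mm
δ_BC = 56400·259/(616·108000) = 0.2196 mm
δ_CD = 37600·243/(1058·206000) = 0.04193 mm
δ = Σδ_i = 0.5403 mm.

0.540 mm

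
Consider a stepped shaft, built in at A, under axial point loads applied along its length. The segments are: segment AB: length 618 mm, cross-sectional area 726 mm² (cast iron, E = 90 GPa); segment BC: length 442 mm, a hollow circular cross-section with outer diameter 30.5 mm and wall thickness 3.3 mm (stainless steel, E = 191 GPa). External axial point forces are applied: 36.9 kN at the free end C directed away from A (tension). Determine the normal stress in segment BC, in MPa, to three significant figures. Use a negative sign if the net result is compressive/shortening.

Internal axial forces (sectioning from the free end, tension +): N_BC = 36.9 kN, N_AB = 36.9 kN.
A_BC = 282 mm².
σ_BC = N_BC/A_BC = 36900/282 = 130.9 MPa.

131 MPa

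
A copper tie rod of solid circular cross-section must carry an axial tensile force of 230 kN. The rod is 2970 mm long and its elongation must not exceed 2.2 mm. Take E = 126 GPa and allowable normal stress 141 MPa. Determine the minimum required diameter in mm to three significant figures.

Required area A ≥ P/σ_allow = 230000/141 = 1631 mm².
For a solid circular section, d ≥ √(4A/π) = 45.57 mm.
Elongation limit: A ≥ PL/(Eδ_allow) = 230000·2970/(126000·2.2) = 2464 mm² ⇒ d ≥ 56.01 mm.
The elongation limit governs.

56.0 mm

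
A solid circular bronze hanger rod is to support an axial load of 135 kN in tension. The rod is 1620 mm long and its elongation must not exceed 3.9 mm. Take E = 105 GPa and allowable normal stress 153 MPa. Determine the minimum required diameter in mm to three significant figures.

Required area A ≥ P/σ_allow = 135000/153 = 882.4 mm².
For a solid circular section, d ≥ √(4A/π) = 33.52 mm.
Elongation limit: A ≥ PL/(Eδ_allow) = 135000·1620/(105000·3.9) = 534.1 mm² ⇒ d ≥ 26.08 mm.
The stress limit governs.

33.5 mm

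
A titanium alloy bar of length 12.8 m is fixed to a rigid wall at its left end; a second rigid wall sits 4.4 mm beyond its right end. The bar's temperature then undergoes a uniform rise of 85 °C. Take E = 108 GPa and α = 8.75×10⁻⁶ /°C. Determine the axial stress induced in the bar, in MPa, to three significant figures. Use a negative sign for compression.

Free thermal expansion αLΔT = 8.75e-6 · 12800 · 85 = 9.52 mm.
The walls engage after the gap closes; constrained expansion = 9.52 − 4.4 = 5.12 mm.
The walls impose strain ε = −(5.12)/12800 = -4.0000e-04; σ = Eε = 108000 · -4.0000e-04 = -43.2 MPa.

-43.2 MPa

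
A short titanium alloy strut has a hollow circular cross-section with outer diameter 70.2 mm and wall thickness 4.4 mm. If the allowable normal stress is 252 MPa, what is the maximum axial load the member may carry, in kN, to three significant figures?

A = 909.6 mm².
P_max = σ_allow · A = 252 · 909.6 = 229200 N = 229.2 kN.

229 kN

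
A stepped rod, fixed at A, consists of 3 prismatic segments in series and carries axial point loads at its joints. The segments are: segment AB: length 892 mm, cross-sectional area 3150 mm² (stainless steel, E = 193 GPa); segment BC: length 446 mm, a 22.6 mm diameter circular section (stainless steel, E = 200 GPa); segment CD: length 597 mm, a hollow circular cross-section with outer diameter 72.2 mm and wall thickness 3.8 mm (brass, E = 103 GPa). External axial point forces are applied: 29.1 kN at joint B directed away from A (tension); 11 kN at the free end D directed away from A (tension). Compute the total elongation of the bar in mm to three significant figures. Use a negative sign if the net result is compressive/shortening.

0.198 mm

Internal axial forces (sectioning from the free end, tension +): N_CD = 11 kN, N_BC = 11 kN, N_AB = 40.1 kN.
A_BC = 401.1 mm².
A_CD = 816.6 mm².
δ_AB = 40100·892/(3150·193000) = 0.05884 mm
δ_BC = 11000·446/(401.1·200000) = 0.06115 mm
δ_CD = 11000·597/(816.6·103000) = 0.07808 mm
δ = Σδ_i = 0.1981 mm.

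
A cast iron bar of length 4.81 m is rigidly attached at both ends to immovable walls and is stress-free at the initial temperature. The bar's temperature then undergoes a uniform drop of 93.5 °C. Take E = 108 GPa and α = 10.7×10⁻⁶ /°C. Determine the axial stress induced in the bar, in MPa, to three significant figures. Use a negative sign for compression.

108 MPa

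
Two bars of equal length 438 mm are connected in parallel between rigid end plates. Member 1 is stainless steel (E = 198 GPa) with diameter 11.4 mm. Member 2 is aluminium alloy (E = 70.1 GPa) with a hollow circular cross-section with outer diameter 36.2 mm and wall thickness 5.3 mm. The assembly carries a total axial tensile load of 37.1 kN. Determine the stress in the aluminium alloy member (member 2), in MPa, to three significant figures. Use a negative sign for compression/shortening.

A_1 = 102.1 mm².
A_2 = 514.5 mm².
Equal strain + equilibrium ⇒ each member carries load in proportion to AE: A₁E₁ = 20210000 N, A₂E₂ = 36070000 N, ΣAE = 56280000 N.
σ₂ = P·E₂/ΣAE = 37100·70100/56280000 = 46.21 MPa.

46.2 MPa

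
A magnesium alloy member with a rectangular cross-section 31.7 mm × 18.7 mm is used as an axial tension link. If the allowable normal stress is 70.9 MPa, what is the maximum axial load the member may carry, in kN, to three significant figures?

42.0 kN

A = 592.8 mm².
P_max = σ_allow · A = 70.9 · 592.8 = 42030 N = 42.03 kN.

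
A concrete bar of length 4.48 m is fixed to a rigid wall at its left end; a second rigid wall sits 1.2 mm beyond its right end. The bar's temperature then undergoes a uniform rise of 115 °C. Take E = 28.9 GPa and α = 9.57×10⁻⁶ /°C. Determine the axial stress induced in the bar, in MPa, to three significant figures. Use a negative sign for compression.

Free thermal expansion αLΔT = 9.57e-6 · 4480 · 115 = 4.93 mm.
The walls engage after the gap closes; constrained expansion = 4.93 − 1.2 = 3.73 mm.
The walls impose strain ε = −(3.73)/4480 = -8.3269e-04; σ = Eε = 28900 · -8.3269e-04 = -24.06 MPa.

-24.1 MPa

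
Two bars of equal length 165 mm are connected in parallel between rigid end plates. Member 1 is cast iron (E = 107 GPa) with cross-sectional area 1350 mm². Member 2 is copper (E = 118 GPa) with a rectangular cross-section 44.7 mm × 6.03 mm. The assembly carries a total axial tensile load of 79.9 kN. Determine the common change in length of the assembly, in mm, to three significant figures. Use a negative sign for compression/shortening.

A_2 = 269.5 mm².
Equal strain + equilibrium ⇒ each member carries load in proportion to AE: A₁E₁ = 144400000 N, A₂E₂ = 31810000 N, ΣAE = 176300000 N.
δ = PL/ΣAE = 79900·165/176300000 = 0.0748 mm.

0.0748 mm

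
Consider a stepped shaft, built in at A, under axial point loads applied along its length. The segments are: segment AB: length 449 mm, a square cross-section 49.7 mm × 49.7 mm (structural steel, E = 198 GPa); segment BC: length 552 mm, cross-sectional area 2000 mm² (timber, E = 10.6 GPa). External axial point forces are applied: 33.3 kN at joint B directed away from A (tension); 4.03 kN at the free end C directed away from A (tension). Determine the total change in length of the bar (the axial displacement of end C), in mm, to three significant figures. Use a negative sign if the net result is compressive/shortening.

Internal axial forces (sectioning from the free end, tension +): N_BC = 4.03 kN, N_AB = 37.33 kN.
A_AB = 2470 mm².
δ_AB = 37330·449/(2470·198000) = 0.03427 mm
δ_BC = 4030·552/(2000·10600) = 0.1049 mm
δ = Σδ_i = 0.1392 mm.

0.139 mm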